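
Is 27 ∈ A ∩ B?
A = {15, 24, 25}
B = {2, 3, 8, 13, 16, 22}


A = {15, 24, 25}, B = {2, 3, 8, 13, 16, 22}
A ∩ B = elements in both A and B
A ∩ B = ∅
Checking if 27 ∈ A ∩ B
27 is not in A ∩ B → False

27 ∉ A ∩ B


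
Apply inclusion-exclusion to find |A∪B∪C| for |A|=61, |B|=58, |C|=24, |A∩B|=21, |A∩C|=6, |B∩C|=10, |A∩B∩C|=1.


|A∪B∪C| = |A|+|B|+|C| - |A∩B|-|A∩C|-|B∩C| + |A∩B∩C|
= 61+58+24 - 21-6-10 + 1
= 143 - 37 + 1
= 107

|A ∪ B ∪ C| = 107


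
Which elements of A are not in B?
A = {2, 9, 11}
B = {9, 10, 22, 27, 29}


A \ B = elements in A but not in B
A = {2, 9, 11}
B = {9, 10, 22, 27, 29}
Remove from A any elements in B
A \ B = {2, 11}

A \ B = {2, 11}


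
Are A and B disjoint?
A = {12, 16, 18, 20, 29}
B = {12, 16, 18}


Disjoint means A ∩ B = ∅.
A ∩ B = {12, 16, 18}
A ∩ B ≠ ∅, so A and B are NOT disjoint.

No, A and B are not disjoint (A ∩ B = {12, 16, 18})


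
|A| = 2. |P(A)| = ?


Number of subsets = 2^n
= 2^2
= 4

|P(A)| = 4


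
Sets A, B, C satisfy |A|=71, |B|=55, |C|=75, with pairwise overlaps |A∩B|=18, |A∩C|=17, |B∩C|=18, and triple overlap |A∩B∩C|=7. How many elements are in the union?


|A∪B∪C| = |A|+|B|+|C| - |A∩B|-|A∩C|-|B∩C| + |A∩B∩C|
= 71+55+75 - 18-17-18 + 7
= 201 - 53 + 7
= 155

|A ∪ B ∪ C| = 155


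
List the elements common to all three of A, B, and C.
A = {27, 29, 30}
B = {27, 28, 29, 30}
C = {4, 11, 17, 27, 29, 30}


A ∩ B = {27, 29, 30}
(A ∩ B) ∩ C = {27, 29, 30}

A ∩ B ∩ C = {27, 29, 30}


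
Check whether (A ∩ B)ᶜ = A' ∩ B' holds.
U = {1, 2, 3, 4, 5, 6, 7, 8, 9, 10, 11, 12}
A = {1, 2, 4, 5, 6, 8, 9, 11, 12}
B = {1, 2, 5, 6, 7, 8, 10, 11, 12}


LHS: A ∩ B = {1, 2, 5, 6, 8, 11, 12}
(A ∩ B)' = U \ (A ∩ B) = {3, 4, 7, 9, 10}
A' = {3, 7, 10}, B' = {3, 4, 9}
Claimed RHS: A' ∩ B' = {3}
Identity is INVALID: LHS = {3, 4, 7, 9, 10} but the RHS claimed here equals {3}. The correct form is (A ∩ B)' = A' ∪ B'.

Identity is invalid: (A ∩ B)' = {3, 4, 7, 9, 10} but A' ∩ B' = {3}. The correct De Morgan law is (A ∩ B)' = A' ∪ B'.


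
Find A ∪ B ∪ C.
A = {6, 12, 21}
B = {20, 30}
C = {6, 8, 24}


A ∪ B = {6, 12, 20, 21, 30}
(A ∪ B) ∪ C = {6, 8, 12, 20, 21, 24, 30}

A ∪ B ∪ C = {6, 8, 12, 20, 21, 24, 30}


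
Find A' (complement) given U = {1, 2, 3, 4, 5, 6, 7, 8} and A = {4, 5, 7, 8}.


Aᶜ = U \ A = elements in U but not in A
U = {1, 2, 3, 4, 5, 6, 7, 8}
A = {4, 5, 7, 8}
Aᶜ = {1, 2, 3, 6}

Aᶜ = {1, 2, 3, 6}


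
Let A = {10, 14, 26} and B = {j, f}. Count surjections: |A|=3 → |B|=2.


n = |A| = 3, k = |B| = 2. Surjections via inclusion-exclusion:
S(n,k) = Σ(-1)^i × C(k,i) × (k-i)^n, i=0 to k
i=0: (-1)^0×C(2,0)×2^3 = 8
i=1: (-1)^1×C(2,1)×1^3 = -2
i=2: (-1)^2×C(2,2)×0^3 = 0
Total = 6

Number of surjections = 6


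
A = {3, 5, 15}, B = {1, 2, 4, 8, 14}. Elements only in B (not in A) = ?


A = {3, 5, 15}
B = {1, 2, 4, 8, 14}
Region: only in B (not in A)
Elements: {1, 2, 4, 8, 14}

Elements only in B (not in A): {1, 2, 4, 8, 14}


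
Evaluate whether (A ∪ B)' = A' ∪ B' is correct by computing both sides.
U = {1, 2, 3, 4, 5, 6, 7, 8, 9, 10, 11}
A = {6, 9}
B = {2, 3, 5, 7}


LHS: A ∪ B = {2, 3, 5, 6, 7, 9}
(A ∪ B)' = U \ (A ∪ B) = {1, 4, 8, 10, 11}
A' = {1, 2, 3, 4, 5, 7, 8, 10, 11}, B' = {1, 4, 6, 8, 9, 10, 11}
Claimed RHS: A' ∪ B' = {1, 2, 3, 4, 5, 6, 7, 8, 9, 10, 11}
Identity is INVALID: LHS = {1, 4, 8, 10, 11} but the RHS claimed here equals {1, 2, 3, 4, 5, 6, 7, 8, 9, 10, 11}. The correct form is (A ∪ B)' = A' ∩ B'.

Identity is invalid: (A ∪ B)' = {1, 4, 8, 10, 11} but A' ∪ B' = {1, 2, 3, 4, 5, 6, 7, 8, 9, 10, 11}. The correct De Morgan law is (A ∪ B)' = A' ∩ B'.


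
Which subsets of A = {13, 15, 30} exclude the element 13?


A subset of A that omits 13 is a subset of A \ {13}, so there are 2^(n-1) = 2^2 = 4 of them.
Subsets excluding 13: ∅, {15}, {30}, {15, 30}

Subsets excluding 13 (4 total): ∅, {15}, {30}, {15, 30}


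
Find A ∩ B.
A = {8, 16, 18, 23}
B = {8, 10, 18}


A ∩ B = elements in both A and B
A = {8, 16, 18, 23}
B = {8, 10, 18}
A ∩ B = {8, 18}

A ∩ B = {8, 18}


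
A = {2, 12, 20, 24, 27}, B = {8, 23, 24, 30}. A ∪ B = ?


A ∪ B = all elements in A or B (or both)
A = {2, 12, 20, 24, 27}
B = {8, 23, 24, 30}
A ∪ B = {2, 8, 12, 20, 23, 24, 27, 30}

A ∪ B = {2, 8, 12, 20, 23, 24, 27, 30}


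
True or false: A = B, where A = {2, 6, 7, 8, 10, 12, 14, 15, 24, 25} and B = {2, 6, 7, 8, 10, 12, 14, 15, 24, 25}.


Two sets are equal iff they have exactly the same elements.
A = {2, 6, 7, 8, 10, 12, 14, 15, 24, 25}
B = {2, 6, 7, 8, 10, 12, 14, 15, 24, 25}
Same elements → A = B

Yes, A = B


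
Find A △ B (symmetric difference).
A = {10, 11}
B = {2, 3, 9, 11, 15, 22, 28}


A △ B = (A \ B) ∪ (B \ A) = elements in exactly one of A or B
A \ B = {10}
B \ A = {2, 3, 9, 15, 22, 28}
A △ B = {2, 3, 9, 10, 15, 22, 28}

A △ B = {2, 3, 9, 10, 15, 22, 28}


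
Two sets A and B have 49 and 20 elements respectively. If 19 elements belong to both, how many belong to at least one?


|A ∪ B| = |A| + |B| - |A ∩ B|
= 49 + 20 - 19
= 50

|A ∪ B| = 50


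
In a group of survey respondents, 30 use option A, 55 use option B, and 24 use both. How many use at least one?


|A ∪ B| = |A| + |B| - |A ∩ B|
= 30 + 55 - 24
= 61

|A ∪ B| = 61


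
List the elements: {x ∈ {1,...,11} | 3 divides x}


Checking each candidate:
Condition: multiples of 3 in {1,...,11}
Result = {3, 6, 9}

{3, 6, 9}


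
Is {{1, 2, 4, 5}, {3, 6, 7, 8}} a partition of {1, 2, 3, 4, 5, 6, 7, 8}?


A partition requires: (1) non-empty parts, (2) pairwise disjoint, (3) union = U
Parts: {1, 2, 4, 5}, {3, 6, 7, 8}
Union of parts: {1, 2, 3, 4, 5, 6, 7, 8}
U = {1, 2, 3, 4, 5, 6, 7, 8}
All non-empty? True
Pairwise disjoint? True
Covers U? True

Yes, valid partition


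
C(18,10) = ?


C(n,k) = n! / (k!(n-k)!)
C(18,10) = 18! / (10!8!)
= 43758

C(18,10) = 43758


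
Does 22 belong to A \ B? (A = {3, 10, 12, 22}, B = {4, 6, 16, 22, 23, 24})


A = {3, 10, 12, 22}, B = {4, 6, 16, 22, 23, 24}
A \ B = elements in A but not in B
A \ B = {3, 10, 12}
Checking if 22 ∈ A \ B
22 is not in A \ B → False

22 ∉ A \ B


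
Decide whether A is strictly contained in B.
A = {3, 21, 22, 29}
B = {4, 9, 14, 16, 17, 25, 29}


A ⊂ B requires: A ⊆ B AND A ≠ B.
A ⊆ B? No
A ⊄ B, so A is not a proper subset.

No, A is not a proper subset of B


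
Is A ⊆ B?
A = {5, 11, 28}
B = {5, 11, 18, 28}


A ⊆ B means every element of A is in B.
All elements of A are in B.
So A ⊆ B.

Yes, A ⊆ B


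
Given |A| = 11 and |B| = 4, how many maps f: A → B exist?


Each of |A| = 11 inputs maps to any of |B| = 4 outputs.
# functions = |B|^|A| = 4^11
= 4194304

Number of functions = 4194304


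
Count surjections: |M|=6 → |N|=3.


n = |M| = 6, k = |N| = 3. Surjections via inclusion-exclusion:
S(n,k) = Σ(-1)^i × C(k,i) × (k-i)^n, i=0 to k
i=0: (-1)^0×C(3,0)×3^6 = 729
i=1: (-1)^1×C(3,1)×2^6 = -192
i=2: (-1)^2×C(3,2)×1^6 = 3
i=3: (-1)^3×C(3,3)×0^6 = 0
Total = 540

Number of surjections = 540


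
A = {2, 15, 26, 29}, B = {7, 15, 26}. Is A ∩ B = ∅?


Disjoint means A ∩ B = ∅.
A ∩ B = {15, 26}
A ∩ B ≠ ∅, so A and B are NOT disjoint.

No, A and B are not disjoint (A ∩ B = {15, 26})


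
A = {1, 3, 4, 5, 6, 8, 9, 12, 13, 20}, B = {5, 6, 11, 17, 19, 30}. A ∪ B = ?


A ∪ B = all elements in A or B (or both)
A = {1, 3, 4, 5, 6, 8, 9, 12, 13, 20}
B = {5, 6, 11, 17, 19, 30}
A ∪ B = {1, 3, 4, 5, 6, 8, 9, 11, 12, 13, 17, 19, 20, 30}

A ∪ B = {1, 3, 4, 5, 6, 8, 9, 11, 12, 13, 17, 19, 20, 30}


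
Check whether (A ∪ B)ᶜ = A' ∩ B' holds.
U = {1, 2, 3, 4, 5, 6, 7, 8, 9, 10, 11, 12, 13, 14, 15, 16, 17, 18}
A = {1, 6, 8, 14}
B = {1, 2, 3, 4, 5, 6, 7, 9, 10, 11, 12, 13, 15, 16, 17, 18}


LHS: A ∪ B = {1, 2, 3, 4, 5, 6, 7, 8, 9, 10, 11, 12, 13, 14, 15, 16, 17, 18}
(A ∪ B)' = U \ (A ∪ B) = ∅
A' = {2, 3, 4, 5, 7, 9, 10, 11, 12, 13, 15, 16, 17, 18}, B' = {8, 14}
Claimed RHS: A' ∩ B' = ∅
Identity is VALID: LHS = RHS = ∅ ✓

Identity is valid. (A ∪ B)' = A' ∩ B' = ∅


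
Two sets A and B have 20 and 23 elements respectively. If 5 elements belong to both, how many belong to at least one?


|A ∪ B| = |A| + |B| - |A ∩ B|
= 20 + 23 - 5
= 38

|A ∪ B| = 38


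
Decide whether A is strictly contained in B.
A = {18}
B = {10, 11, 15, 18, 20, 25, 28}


A ⊂ B requires: A ⊆ B AND A ≠ B.
A ⊆ B? Yes
A = B? No
A ⊂ B: Yes (A is a proper subset of B)

Yes, A ⊂ B


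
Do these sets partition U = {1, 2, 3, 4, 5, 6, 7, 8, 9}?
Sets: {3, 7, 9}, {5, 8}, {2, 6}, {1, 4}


A partition requires: (1) non-empty parts, (2) pairwise disjoint, (3) union = U
Parts: {3, 7, 9}, {5, 8}, {2, 6}, {1, 4}
Union of parts: {1, 2, 3, 4, 5, 6, 7, 8, 9}
U = {1, 2, 3, 4, 5, 6, 7, 8, 9}
All non-empty? True
Pairwise disjoint? True
Covers U? True

Yes, valid partition


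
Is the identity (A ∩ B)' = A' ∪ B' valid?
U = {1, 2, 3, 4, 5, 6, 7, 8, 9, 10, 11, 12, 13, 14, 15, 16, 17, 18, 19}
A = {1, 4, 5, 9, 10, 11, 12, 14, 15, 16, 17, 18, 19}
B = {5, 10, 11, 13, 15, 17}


LHS: A ∩ B = {5, 10, 11, 15, 17}
(A ∩ B)' = U \ (A ∩ B) = {1, 2, 3, 4, 6, 7, 8, 9, 12, 13, 14, 16, 18, 19}
A' = {2, 3, 6, 7, 8, 13}, B' = {1, 2, 3, 4, 6, 7, 8, 9, 12, 14, 16, 18, 19}
Claimed RHS: A' ∪ B' = {1, 2, 3, 4, 6, 7, 8, 9, 12, 13, 14, 16, 18, 19}
Identity is VALID: LHS = RHS = {1, 2, 3, 4, 6, 7, 8, 9, 12, 13, 14, 16, 18, 19} ✓

Identity is valid. (A ∩ B)' = A' ∪ B' = {1, 2, 3, 4, 6, 7, 8, 9, 12, 13, 14, 16, 18, 19}


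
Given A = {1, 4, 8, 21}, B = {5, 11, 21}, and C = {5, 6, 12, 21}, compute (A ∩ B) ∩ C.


A ∩ B = {21}
(A ∩ B) ∩ C = {21}

A ∩ B ∩ C = {21}


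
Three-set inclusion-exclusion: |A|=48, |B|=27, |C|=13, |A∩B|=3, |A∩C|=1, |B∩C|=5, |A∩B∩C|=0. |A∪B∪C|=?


|A∪B∪C| = |A|+|B|+|C| - |A∩B|-|A∩C|-|B∩C| + |A∩B∩C|
= 48+27+13 - 3-1-5 + 0
= 88 - 9 + 0
= 79

|A ∪ B ∪ C| = 79


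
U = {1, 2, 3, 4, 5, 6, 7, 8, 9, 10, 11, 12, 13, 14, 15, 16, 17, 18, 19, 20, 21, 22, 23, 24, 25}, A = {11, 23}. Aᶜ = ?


Aᶜ = U \ A = elements in U but not in A
U = {1, 2, 3, 4, 5, 6, 7, 8, 9, 10, 11, 12, 13, 14, 15, 16, 17, 18, 19, 20, 21, 22, 23, 24, 25}
A = {11, 23}
Aᶜ = {1, 2, 3, 4, 5, 6, 7, 8, 9, 10, 12, 13, 14, 15, 16, 17, 18, 19, 20, 21, 22, 24, 25}

Aᶜ = {1, 2, 3, 4, 5, 6, 7, 8, 9, 10, 12, 13, 14, 15, 16, 17, 18, 19, 20, 21, 22, 24, 25}


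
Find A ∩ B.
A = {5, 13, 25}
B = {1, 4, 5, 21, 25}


A ∩ B = elements in both A and B
A = {5, 13, 25}
B = {1, 4, 5, 21, 25}
A ∩ B = {5, 25}

A ∩ B = {5, 25}


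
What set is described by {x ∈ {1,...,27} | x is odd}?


Checking each candidate:
Condition: odd numbers in {1,...,27}
Result = {1, 3, 5, 7, 9, 11, 13, 15, 17, 19, 21, 23, 25, 27}

{1, 3, 5, 7, 9, 11, 13, 15, 17, 19, 21, 23, 25, 27}


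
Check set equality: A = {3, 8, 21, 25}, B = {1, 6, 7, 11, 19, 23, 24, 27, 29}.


Two sets are equal iff they have exactly the same elements.
A = {3, 8, 21, 25}
B = {1, 6, 7, 11, 19, 23, 24, 27, 29}
Differences: {1, 3, 6, 7, 8, 11, 19, 21, 23, 24, 25, 27, 29}
A ≠ B

No, A ≠ B


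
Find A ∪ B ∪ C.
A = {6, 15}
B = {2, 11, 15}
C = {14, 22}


A ∪ B = {2, 6, 11, 15}
(A ∪ B) ∪ C = {2, 6, 11, 14, 15, 22}

A ∪ B ∪ C = {2, 6, 11, 14, 15, 22}


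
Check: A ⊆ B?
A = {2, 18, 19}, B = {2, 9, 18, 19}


A ⊆ B means every element of A is in B.
All elements of A are in B.
So A ⊆ B.

Yes, A ⊆ B


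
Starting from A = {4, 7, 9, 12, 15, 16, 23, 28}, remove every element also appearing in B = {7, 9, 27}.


A \ B = elements in A but not in B
A = {4, 7, 9, 12, 15, 16, 23, 28}
B = {7, 9, 27}
Remove from A any elements in B
A \ B = {4, 12, 15, 16, 23, 28}

A \ B = {4, 12, 15, 16, 23, 28}


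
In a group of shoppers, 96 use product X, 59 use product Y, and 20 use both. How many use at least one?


|A ∪ B| = |A| + |B| - |A ∩ B|
= 96 + 59 - 20
= 135

|A ∪ B| = 135


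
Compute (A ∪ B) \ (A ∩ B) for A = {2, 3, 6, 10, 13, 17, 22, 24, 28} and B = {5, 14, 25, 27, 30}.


A △ B = (A \ B) ∪ (B \ A) = elements in exactly one of A or B
A \ B = {2, 3, 6, 10, 13, 17, 22, 24, 28}
B \ A = {5, 14, 25, 27, 30}
A △ B = {2, 3, 5, 6, 10, 13, 14, 17, 22, 24, 25, 27, 28, 30}

A △ B = {2, 3, 5, 6, 10, 13, 14, 17, 22, 24, 25, 27, 28, 30}


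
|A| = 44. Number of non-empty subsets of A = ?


Total subsets = 2^n = 2^44 = 17592186044416
Non-empty subsets exclude the empty set: 2^n - 1
= 17592186044416 - 1
= 17592186044415

Number of non-empty subsets = 17592186044415


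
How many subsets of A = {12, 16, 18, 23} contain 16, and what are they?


A subset of A contains 16 iff the remaining 3 elements form any subset of A \ {16}.
Count: 2^(n-1) = 2^3 = 8
Subsets containing 16: {16}, {12, 16}, {16, 18}, {16, 23}, {12, 16, 18}, {12, 16, 23}, {16, 18, 23}, {12, 16, 18, 23}

Subsets containing 16 (8 total): {16}, {12, 16}, {16, 18}, {16, 23}, {12, 16, 18}, {12, 16, 23}, {16, 18, 23}, {12, 16, 18, 23}


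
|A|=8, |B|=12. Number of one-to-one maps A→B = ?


An injection sends each of |A| = 8 inputs to a distinct output in B.
# injections = |B|·(|B|-1)·…·(|B|-|A|+1) = 12! / (12 - 8)!
= 12 × 11 × 10 × 9 × 8 × 7 × 6 × 5
= 19958400

Number of injections = 19958400


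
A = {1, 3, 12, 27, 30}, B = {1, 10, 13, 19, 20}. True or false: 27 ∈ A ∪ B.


A = {1, 3, 12, 27, 30}, B = {1, 10, 13, 19, 20}
A ∪ B = all elements in A or B
A ∪ B = {1, 3, 10, 12, 13, 19, 20, 27, 30}
Checking if 27 ∈ A ∪ B
27 is in A ∪ B → True

27 ∈ A ∪ B


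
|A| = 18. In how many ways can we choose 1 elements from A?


C(n,k) = n! / (k!(n-k)!)
C(18,1) = 18! / (1!17!)
= 18

C(18,1) = 18


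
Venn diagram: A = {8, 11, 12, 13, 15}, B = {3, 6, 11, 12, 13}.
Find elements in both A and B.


A = {8, 11, 12, 13, 15}
B = {3, 6, 11, 12, 13}
Region: in both A and B
Elements: {11, 12, 13}

Elements in both A and B: {11, 12, 13}


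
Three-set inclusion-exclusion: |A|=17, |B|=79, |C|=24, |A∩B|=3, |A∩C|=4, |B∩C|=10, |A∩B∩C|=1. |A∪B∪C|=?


|A∪B∪C| = |A|+|B|+|C| - |A∩B|-|A∩C|-|B∩C| + |A∩B∩C|
= 17+79+24 - 3-4-10 + 1
= 120 - 17 + 1
= 104

|A ∪ B ∪ C| = 104


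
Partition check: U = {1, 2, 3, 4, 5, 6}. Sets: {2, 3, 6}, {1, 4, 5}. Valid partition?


A partition requires: (1) non-empty parts, (2) pairwise disjoint, (3) union = U
Parts: {2, 3, 6}, {1, 4, 5}
Union of parts: {1, 2, 3, 4, 5, 6}
U = {1, 2, 3, 4, 5, 6}
All non-empty? True
Pairwise disjoint? True
Covers U? True

Yes, valid partition


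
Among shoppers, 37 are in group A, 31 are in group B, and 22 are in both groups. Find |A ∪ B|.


|A ∪ B| = |A| + |B| - |A ∩ B|
= 37 + 31 - 22
= 46

|A ∪ B| = 46


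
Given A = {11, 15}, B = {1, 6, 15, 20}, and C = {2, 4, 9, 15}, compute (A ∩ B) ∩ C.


A ∩ B = {15}
(A ∩ B) ∩ C = {15}

A ∩ B ∩ C = {15}


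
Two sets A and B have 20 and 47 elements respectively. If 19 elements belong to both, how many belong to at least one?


|A ∪ B| = |A| + |B| - |A ∩ B|
= 20 + 47 - 19
= 48

|A ∪ B| = 48


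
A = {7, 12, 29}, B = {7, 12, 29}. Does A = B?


Two sets are equal iff they have exactly the same elements.
A = {7, 12, 29}
B = {7, 12, 29}
Same elements → A = B

Yes, A = B


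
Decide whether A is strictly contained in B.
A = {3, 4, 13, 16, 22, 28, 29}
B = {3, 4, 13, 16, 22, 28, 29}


A ⊂ B requires: A ⊆ B AND A ≠ B.
A ⊆ B? Yes
A = B? Yes
A = B, so A is not a PROPER subset.

No, A is not a proper subset of B


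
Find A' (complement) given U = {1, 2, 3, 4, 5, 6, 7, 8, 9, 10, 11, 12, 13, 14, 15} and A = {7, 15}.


Aᶜ = U \ A = elements in U but not in A
U = {1, 2, 3, 4, 5, 6, 7, 8, 9, 10, 11, 12, 13, 14, 15}
A = {7, 15}
Aᶜ = {1, 2, 3, 4, 5, 6, 8, 9, 10, 11, 12, 13, 14}

Aᶜ = {1, 2, 3, 4, 5, 6, 8, 9, 10, 11, 12, 13, 14}


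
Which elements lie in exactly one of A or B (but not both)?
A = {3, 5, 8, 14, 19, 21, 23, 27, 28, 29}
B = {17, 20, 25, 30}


A △ B = (A \ B) ∪ (B \ A) = elements in exactly one of A or B
A \ B = {3, 5, 8, 14, 19, 21, 23, 27, 28, 29}
B \ A = {17, 20, 25, 30}
A △ B = {3, 5, 8, 14, 17, 19, 20, 21, 23, 25, 27, 28, 29, 30}

A △ B = {3, 5, 8, 14, 17, 19, 20, 21, 23, 25, 27, 28, 29, 30}


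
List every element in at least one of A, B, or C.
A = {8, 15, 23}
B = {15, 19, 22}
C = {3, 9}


A ∪ B = {8, 15, 19, 22, 23}
(A ∪ B) ∪ C = {3, 8, 9, 15, 19, 22, 23}

A ∪ B ∪ C = {3, 8, 9, 15, 19, 22, 23}


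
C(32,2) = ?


C(n,k) = n! / (k!(n-k)!)
C(32,2) = 32! / (2!30!)
= 496

C(32,2) = 496


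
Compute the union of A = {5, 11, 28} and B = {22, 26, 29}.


A ∪ B = all elements in A or B (or both)
A = {5, 11, 28}
B = {22, 26, 29}
A ∪ B = {5, 11, 22, 26, 28, 29}

A ∪ B = {5, 11, 22, 26, 28, 29}


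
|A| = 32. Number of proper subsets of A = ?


Total subsets = 2^n = 2^32 = 4294967296
Proper subsets exclude the set itself: 2^n - 1
= 4294967296 - 1
= 4294967295

Number of proper subsets = 4294967295


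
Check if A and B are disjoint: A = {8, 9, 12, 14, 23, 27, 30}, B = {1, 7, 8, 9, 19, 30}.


Disjoint means A ∩ B = ∅.
A ∩ B = {8, 9, 30}
A ∩ B ≠ ∅, so A and B are NOT disjoint.

No, A and B are not disjoint (A ∩ B = {8, 9, 30})


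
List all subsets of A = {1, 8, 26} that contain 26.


A subset of A contains 26 iff the remaining 2 elements form any subset of A \ {26}.
Count: 2^(n-1) = 2^2 = 4
Subsets containing 26: {26}, {1, 26}, {8, 26}, {1, 8, 26}

Subsets containing 26 (4 total): {26}, {1, 26}, {8, 26}, {1, 8, 26}


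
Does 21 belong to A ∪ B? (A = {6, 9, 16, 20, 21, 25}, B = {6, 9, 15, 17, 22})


A = {6, 9, 16, 20, 21, 25}, B = {6, 9, 15, 17, 22}
A ∪ B = all elements in A or B
A ∪ B = {6, 9, 15, 16, 17, 20, 21, 22, 25}
Checking if 21 ∈ A ∪ B
21 is in A ∪ B → True

21 ∈ A ∪ B


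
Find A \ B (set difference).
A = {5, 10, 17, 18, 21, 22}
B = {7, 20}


A \ B = elements in A but not in B
A = {5, 10, 17, 18, 21, 22}
B = {7, 20}
Remove from A any elements in B
A \ B = {5, 10, 17, 18, 21, 22}

A \ B = {5, 10, 17, 18, 21, 22}


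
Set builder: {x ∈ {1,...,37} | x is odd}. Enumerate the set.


Checking each candidate:
Condition: odd numbers in {1,...,37}
Result = {1, 3, 5, 7, 9, 11, 13, 15, 17, 19, 21, 23, 25, 27, 29, 31, 33, 35, 37}

{1, 3, 5, 7, 9, 11, 13, 15, 17, 19, 21, 23, 25, 27, 29, 31, 33, 35, 37}


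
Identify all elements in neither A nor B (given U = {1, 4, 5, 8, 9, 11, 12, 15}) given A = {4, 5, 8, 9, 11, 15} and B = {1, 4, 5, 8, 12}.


A = {4, 5, 8, 9, 11, 15}
B = {1, 4, 5, 8, 12}
Region: in neither A nor B (given U = {1, 4, 5, 8, 9, 11, 12, 15})
Elements: ∅

Elements in neither A nor B (given U = {1, 4, 5, 8, 9, 11, 12, 15}): ∅


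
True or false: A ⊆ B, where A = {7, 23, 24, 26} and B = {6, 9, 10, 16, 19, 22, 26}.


A ⊆ B means every element of A is in B.
Elements in A not in B: {7, 23, 24}
So A ⊄ B.

No, A ⊄ B


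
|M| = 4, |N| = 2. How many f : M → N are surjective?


n = |M| = 4, k = |N| = 2. Surjections via inclusion-exclusion:
S(n,k) = Σ(-1)^i × C(k,i) × (k-i)^n, i=0 to k
i=0: (-1)^0×C(2,0)×2^4 = 16
i=1: (-1)^1×C(2,1)×1^4 = -2
i=2: (-1)^2×C(2,2)×0^4 = 0
Total = 14

Number of surjections = 14


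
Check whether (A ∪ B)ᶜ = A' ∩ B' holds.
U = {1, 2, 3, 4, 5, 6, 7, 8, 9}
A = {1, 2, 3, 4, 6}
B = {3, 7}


LHS: A ∪ B = {1, 2, 3, 4, 6, 7}
(A ∪ B)' = U \ (A ∪ B) = {5, 8, 9}
A' = {5, 7, 8, 9}, B' = {1, 2, 4, 5, 6, 8, 9}
Claimed RHS: A' ∩ B' = {5, 8, 9}
Identity is VALID: LHS = RHS = {5, 8, 9} ✓

Identity is valid. (A ∪ B)' = A' ∩ B' = {5, 8, 9}


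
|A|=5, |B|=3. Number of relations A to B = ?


A relation from A to B is any subset of A × B.
|A × B| = 5 × 3 = 15
# relations = 2^|A × B| = 2^15 = 32768

Number of relations = 32768


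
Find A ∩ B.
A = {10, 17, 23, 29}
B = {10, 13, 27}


A ∩ B = elements in both A and B
A = {10, 17, 23, 29}
B = {10, 13, 27}
A ∩ B = {10}

A ∩ B = {10}


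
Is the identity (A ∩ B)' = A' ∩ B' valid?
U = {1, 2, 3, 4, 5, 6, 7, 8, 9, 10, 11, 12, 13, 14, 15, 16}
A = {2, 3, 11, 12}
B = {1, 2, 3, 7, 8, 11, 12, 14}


LHS: A ∩ B = {2, 3, 11, 12}
(A ∩ B)' = U \ (A ∩ B) = {1, 4, 5, 6, 7, 8, 9, 10, 13, 14, 15, 16}
A' = {1, 4, 5, 6, 7, 8, 9, 10, 13, 14, 15, 16}, B' = {4, 5, 6, 9, 10, 13, 15, 16}
Claimed RHS: A' ∩ B' = {4, 5, 6, 9, 10, 13, 15, 16}
Identity is INVALID: LHS = {1, 4, 5, 6, 7, 8, 9, 10, 13, 14, 15, 16} but the RHS claimed here equals {4, 5, 6, 9, 10, 13, 15, 16}. The correct form is (A ∩ B)' = A' ∪ B'.

Identity is invalid: (A ∩ B)' = {1, 4, 5, 6, 7, 8, 9, 10, 13, 14, 15, 16} but A' ∩ B' = {4, 5, 6, 9, 10, 13, 15, 16}. The correct De Morgan law is (A ∩ B)' = A' ∪ B'.


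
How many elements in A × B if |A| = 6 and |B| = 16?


|A × B| = |A| × |B|
= 6 × 16
= 96

|A × B| = 96


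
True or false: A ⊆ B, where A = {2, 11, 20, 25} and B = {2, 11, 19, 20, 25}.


A ⊆ B means every element of A is in B.
All elements of A are in B.
So A ⊆ B.

Yes, A ⊆ B


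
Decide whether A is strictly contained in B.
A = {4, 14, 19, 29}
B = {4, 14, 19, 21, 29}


A ⊂ B requires: A ⊆ B AND A ≠ B.
A ⊆ B? Yes
A = B? No
A ⊂ B: Yes (A is a proper subset of B)

Yes, A ⊂ B


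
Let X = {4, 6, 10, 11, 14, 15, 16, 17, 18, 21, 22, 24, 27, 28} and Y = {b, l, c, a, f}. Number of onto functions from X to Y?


n = |X| = 14, k = |Y| = 5. Surjections via inclusion-exclusion:
S(n,k) = Σ(-1)^i × C(k,i) × (k-i)^n, i=0 to k
i=0: (-1)^0×C(5,0)×5^14 = 6103515625
i=1: (-1)^1×C(5,1)×4^14 = -1342177280
i=2: (-1)^2×C(5,2)×3^14 = 47829690
i=3: (-1)^3×C(5,3)×2^14 = -163840
i=4: (-1)^4×C(5,4)×1^14 = 5
i=5: (-1)^5×C(5,5)×0^14 = 0
Total = 4809004200

Number of surjections = 4809004200


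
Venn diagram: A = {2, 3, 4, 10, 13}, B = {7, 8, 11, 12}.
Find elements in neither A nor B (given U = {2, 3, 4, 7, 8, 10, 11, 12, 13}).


A = {2, 3, 4, 10, 13}
B = {7, 8, 11, 12}
Region: in neither A nor B (given U = {2, 3, 4, 7, 8, 10, 11, 12, 13})
Elements: ∅

Elements in neither A nor B (given U = {2, 3, 4, 7, 8, 10, 11, 12, 13}): ∅


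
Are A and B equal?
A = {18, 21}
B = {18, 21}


Two sets are equal iff they have exactly the same elements.
A = {18, 21}
B = {18, 21}
Same elements → A = B

Yes, A = B


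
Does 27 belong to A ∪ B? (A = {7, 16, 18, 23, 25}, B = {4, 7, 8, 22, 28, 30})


A = {7, 16, 18, 23, 25}, B = {4, 7, 8, 22, 28, 30}
A ∪ B = all elements in A or B
A ∪ B = {4, 7, 8, 16, 18, 22, 23, 25, 28, 30}
Checking if 27 ∈ A ∪ B
27 is not in A ∪ B → False

27 ∉ A ∪ B


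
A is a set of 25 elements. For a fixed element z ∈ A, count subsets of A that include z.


Subsets of A containing z correspond to subsets of A \ {z}, which has 24 elements.
Count = 2^(n-1) = 2^24
= 16777216

Number of subsets containing z = 16777216


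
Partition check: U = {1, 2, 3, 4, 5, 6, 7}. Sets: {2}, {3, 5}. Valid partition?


A partition requires: (1) non-empty parts, (2) pairwise disjoint, (3) union = U
Parts: {2}, {3, 5}
Union of parts: {2, 3, 5}
U = {1, 2, 3, 4, 5, 6, 7}
All non-empty? True
Pairwise disjoint? True
Covers U? False

No, not a valid partition


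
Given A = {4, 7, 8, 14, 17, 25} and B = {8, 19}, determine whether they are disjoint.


Disjoint means A ∩ B = ∅.
A ∩ B = {8}
A ∩ B ≠ ∅, so A and B are NOT disjoint.

No, A and B are not disjoint (A ∩ B = {8})


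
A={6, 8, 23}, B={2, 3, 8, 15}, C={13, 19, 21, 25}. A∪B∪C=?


A ∪ B = {2, 3, 6, 8, 15, 23}
(A ∪ B) ∪ C = {2, 3, 6, 8, 13, 15, 19, 21, 23, 25}

A ∪ B ∪ C = {2, 3, 6, 8, 13, 15, 19, 21, 23, 25}


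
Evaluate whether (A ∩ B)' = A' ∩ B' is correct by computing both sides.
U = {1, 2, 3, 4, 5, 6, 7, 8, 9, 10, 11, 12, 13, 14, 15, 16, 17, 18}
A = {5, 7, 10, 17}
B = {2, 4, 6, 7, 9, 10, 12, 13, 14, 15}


LHS: A ∩ B = {7, 10}
(A ∩ B)' = U \ (A ∩ B) = {1, 2, 3, 4, 5, 6, 8, 9, 11, 12, 13, 14, 15, 16, 17, 18}
A' = {1, 2, 3, 4, 6, 8, 9, 11, 12, 13, 14, 15, 16, 18}, B' = {1, 3, 5, 8, 11, 16, 17, 18}
Claimed RHS: A' ∩ B' = {1, 3, 8, 11, 16, 18}
Identity is INVALID: LHS = {1, 2, 3, 4, 5, 6, 8, 9, 11, 12, 13, 14, 15, 16, 17, 18} but the RHS claimed here equals {1, 3, 8, 11, 16, 18}. The correct form is (A ∩ B)' = A' ∪ B'.

Identity is invalid: (A ∩ B)' = {1, 2, 3, 4, 5, 6, 8, 9, 11, 12, 13, 14, 15, 16, 17, 18} but A' ∩ B' = {1, 3, 8, 11, 16, 18}. The correct De Morgan law is (A ∩ B)' = A' ∪ B'.


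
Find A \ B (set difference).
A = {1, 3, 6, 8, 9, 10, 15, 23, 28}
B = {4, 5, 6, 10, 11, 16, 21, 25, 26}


A \ B = elements in A but not in B
A = {1, 3, 6, 8, 9, 10, 15, 23, 28}
B = {4, 5, 6, 10, 11, 16, 21, 25, 26}
Remove from A any elements in B
A \ B = {1, 3, 8, 9, 15, 23, 28}

A \ B = {1, 3, 8, 9, 15, 23, 28}


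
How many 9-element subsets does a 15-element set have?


C(n,k) = n! / (k!(n-k)!)
C(15,9) = 15! / (9!6!)
= 5005

C(15,9) = 5005


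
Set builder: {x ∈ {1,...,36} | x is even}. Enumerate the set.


Checking each candidate:
Condition: even numbers in {1,...,36}
Result = {2, 4, 6, 8, 10, 12, 14, 16, 18, 20, 22, 24, 26, 28, 30, 32, 34, 36}

{2, 4, 6, 8, 10, 12, 14, 16, 18, 20, 22, 24, 26, 28, 30, 32, 34, 36}


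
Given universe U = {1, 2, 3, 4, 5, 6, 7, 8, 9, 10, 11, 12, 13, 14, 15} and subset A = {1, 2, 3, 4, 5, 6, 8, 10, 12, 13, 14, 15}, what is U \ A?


Aᶜ = U \ A = elements in U but not in A
U = {1, 2, 3, 4, 5, 6, 7, 8, 9, 10, 11, 12, 13, 14, 15}
A = {1, 2, 3, 4, 5, 6, 8, 10, 12, 13, 14, 15}
Aᶜ = {7, 9, 11}

Aᶜ = {7, 9, 11}


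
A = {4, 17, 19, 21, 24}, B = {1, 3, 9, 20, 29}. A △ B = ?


A △ B = (A \ B) ∪ (B \ A) = elements in exactly one of A or B
A \ B = {4, 17, 19, 21, 24}
B \ A = {1, 3, 9, 20, 29}
A △ B = {1, 3, 4, 9, 17, 19, 20, 21, 24, 29}

A △ B = {1, 3, 4, 9, 17, 19, 20, 21, 24, 29}


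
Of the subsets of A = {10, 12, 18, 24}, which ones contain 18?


A subset of A contains 18 iff the remaining 3 elements form any subset of A \ {18}.
Count: 2^(n-1) = 2^3 = 8
Subsets containing 18: {18}, {10, 18}, {12, 18}, {18, 24}, {10, 12, 18}, {10, 18, 24}, {12, 18, 24}, {10, 12, 18, 24}

Subsets containing 18 (8 total): {18}, {10, 18}, {12, 18}, {18, 24}, {10, 12, 18}, {10, 18, 24}, {12, 18, 24}, {10, 12, 18, 24}


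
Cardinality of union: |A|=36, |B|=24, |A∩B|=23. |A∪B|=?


|A ∪ B| = |A| + |B| - |A ∩ B|
= 36 + 24 - 23
= 37

|A ∪ B| = 37


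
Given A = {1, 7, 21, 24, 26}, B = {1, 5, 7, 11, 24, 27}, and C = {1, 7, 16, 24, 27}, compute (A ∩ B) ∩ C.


A ∩ B = {1, 7, 24}
(A ∩ B) ∩ C = {1, 7, 24}

A ∩ B ∩ C = {1, 7, 24}


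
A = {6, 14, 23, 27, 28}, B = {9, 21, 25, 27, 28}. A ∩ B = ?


A ∩ B = elements in both A and B
A = {6, 14, 23, 27, 28}
B = {9, 21, 25, 27, 28}
A ∩ B = {27, 28}

A ∩ B = {27, 28}


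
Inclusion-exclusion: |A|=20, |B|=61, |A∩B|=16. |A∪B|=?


|A ∪ B| = |A| + |B| - |A ∩ B|
= 20 + 61 - 16
= 65

|A ∪ B| = 65


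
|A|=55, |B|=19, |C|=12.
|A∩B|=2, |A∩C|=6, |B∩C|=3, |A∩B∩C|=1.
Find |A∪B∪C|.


|A∪B∪C| = |A|+|B|+|C| - |A∩B|-|A∩C|-|B∩C| + |A∩B∩C|
= 55+19+12 - 2-6-3 + 1
= 86 - 11 + 1
= 76

|A ∪ B ∪ C| = 76


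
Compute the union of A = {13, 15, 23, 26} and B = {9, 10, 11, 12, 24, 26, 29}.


A ∪ B = all elements in A or B (or both)
A = {13, 15, 23, 26}
B = {9, 10, 11, 12, 24, 26, 29}
A ∪ B = {9, 10, 11, 12, 13, 15, 23, 24, 26, 29}

A ∪ B = {9, 10, 11, 12, 13, 15, 23, 24, 26, 29}


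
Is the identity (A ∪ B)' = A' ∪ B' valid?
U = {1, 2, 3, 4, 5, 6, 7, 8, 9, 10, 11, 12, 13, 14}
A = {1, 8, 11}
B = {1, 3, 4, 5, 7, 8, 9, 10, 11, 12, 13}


LHS: A ∪ B = {1, 3, 4, 5, 7, 8, 9, 10, 11, 12, 13}
(A ∪ B)' = U \ (A ∪ B) = {2, 6, 14}
A' = {2, 3, 4, 5, 6, 7, 9, 10, 12, 13, 14}, B' = {2, 6, 14}
Claimed RHS: A' ∪ B' = {2, 3, 4, 5, 6, 7, 9, 10, 12, 13, 14}
Identity is INVALID: LHS = {2, 6, 14} but the RHS claimed here equals {2, 3, 4, 5, 6, 7, 9, 10, 12, 13, 14}. The correct form is (A ∪ B)' = A' ∩ B'.

Identity is invalid: (A ∪ B)' = {2, 6, 14} but A' ∪ B' = {2, 3, 4, 5, 6, 7, 9, 10, 12, 13, 14}. The correct De Morgan law is (A ∪ B)' = A' ∩ B'.


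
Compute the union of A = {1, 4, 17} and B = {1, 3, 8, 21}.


A ∪ B = all elements in A or B (or both)
A = {1, 4, 17}
B = {1, 3, 8, 21}
A ∪ B = {1, 3, 4, 8, 17, 21}

A ∪ B = {1, 3, 4, 8, 17, 21}


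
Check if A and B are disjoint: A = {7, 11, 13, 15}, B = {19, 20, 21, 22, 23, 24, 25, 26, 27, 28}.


Disjoint means A ∩ B = ∅.
A ∩ B = ∅
A ∩ B = ∅, so A and B are disjoint.

Yes, A and B are disjoint


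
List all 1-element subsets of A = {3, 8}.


|A| = 2, so A has C(2,1) = 2 subsets of size 1.
Enumerate by choosing 1 elements from A at a time:
{3}, {8}

1-element subsets (2 total): {3}, {8}


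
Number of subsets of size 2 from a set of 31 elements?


C(n,k) = n! / (k!(n-k)!)
C(31,2) = 31! / (2!29!)
= 465

C(31,2) = 465


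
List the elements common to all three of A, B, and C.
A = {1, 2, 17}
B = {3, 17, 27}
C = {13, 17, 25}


A ∩ B = {17}
(A ∩ B) ∩ C = {17}

A ∩ B ∩ C = {17}


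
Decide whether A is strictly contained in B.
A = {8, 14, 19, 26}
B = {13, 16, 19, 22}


A ⊂ B requires: A ⊆ B AND A ≠ B.
A ⊆ B? No
A ⊄ B, so A is not a proper subset.

No, A is not a proper subset of B


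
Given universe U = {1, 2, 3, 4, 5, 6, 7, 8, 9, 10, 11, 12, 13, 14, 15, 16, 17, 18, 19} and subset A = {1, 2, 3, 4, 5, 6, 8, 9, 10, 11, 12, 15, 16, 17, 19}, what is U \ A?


Aᶜ = U \ A = elements in U but not in A
U = {1, 2, 3, 4, 5, 6, 7, 8, 9, 10, 11, 12, 13, 14, 15, 16, 17, 18, 19}
A = {1, 2, 3, 4, 5, 6, 8, 9, 10, 11, 12, 15, 16, 17, 19}
Aᶜ = {7, 13, 14, 18}

Aᶜ = {7, 13, 14, 18}


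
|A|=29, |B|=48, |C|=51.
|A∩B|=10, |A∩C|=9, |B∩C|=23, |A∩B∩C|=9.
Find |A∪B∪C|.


|A∪B∪C| = |A|+|B|+|C| - |A∩B|-|A∩C|-|B∩C| + |A∩B∩C|
= 29+48+51 - 10-9-23 + 9
= 128 - 42 + 9
= 95

|A ∪ B ∪ C| = 95


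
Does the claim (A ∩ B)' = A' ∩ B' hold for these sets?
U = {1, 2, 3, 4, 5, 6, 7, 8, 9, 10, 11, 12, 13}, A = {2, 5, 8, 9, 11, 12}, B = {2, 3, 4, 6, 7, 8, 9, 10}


LHS: A ∩ B = {2, 8, 9}
(A ∩ B)' = U \ (A ∩ B) = {1, 3, 4, 5, 6, 7, 10, 11, 12, 13}
A' = {1, 3, 4, 6, 7, 10, 13}, B' = {1, 5, 11, 12, 13}
Claimed RHS: A' ∩ B' = {1, 13}
Identity is INVALID: LHS = {1, 3, 4, 5, 6, 7, 10, 11, 12, 13} but the RHS claimed here equals {1, 13}. The correct form is (A ∩ B)' = A' ∪ B'.

Identity is invalid: (A ∩ B)' = {1, 3, 4, 5, 6, 7, 10, 11, 12, 13} but A' ∩ B' = {1, 13}. The correct De Morgan law is (A ∩ B)' = A' ∪ B'.


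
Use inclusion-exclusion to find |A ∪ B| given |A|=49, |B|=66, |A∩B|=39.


|A ∪ B| = |A| + |B| - |A ∩ B|
= 49 + 66 - 39
= 76

|A ∪ B| = 76


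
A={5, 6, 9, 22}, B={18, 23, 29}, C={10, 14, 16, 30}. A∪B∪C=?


A ∪ B = {5, 6, 9, 18, 22, 23, 29}
(A ∪ B) ∪ C = {5, 6, 9, 10, 14, 16, 18, 22, 23, 29, 30}

A ∪ B ∪ C = {5, 6, 9, 10, 14, 16, 18, 22, 23, 29, 30}


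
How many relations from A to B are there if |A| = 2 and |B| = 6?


A relation from A to B is any subset of A × B.
|A × B| = 2 × 6 = 12
# relations = 2^|A × B| = 2^12 = 4096

Number of relations = 4096


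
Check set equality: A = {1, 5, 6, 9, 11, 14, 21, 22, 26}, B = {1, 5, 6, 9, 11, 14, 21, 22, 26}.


Two sets are equal iff they have exactly the same elements.
A = {1, 5, 6, 9, 11, 14, 21, 22, 26}
B = {1, 5, 6, 9, 11, 14, 21, 22, 26}
Same elements → A = B

Yes, A = B


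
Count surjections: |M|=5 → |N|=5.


n = |M| = 5, k = |N| = 5. Surjections via inclusion-exclusion:
S(n,k) = Σ(-1)^i × C(k,i) × (k-i)^n, i=0 to k
i=0: (-1)^0×C(5,0)×5^5 = 3125
i=1: (-1)^1×C(5,1)×4^5 = -5120
i=2: (-1)^2×C(5,2)×3^5 = 2430
i=3: (-1)^3×C(5,3)×2^5 = -320
i=4: (-1)^4×C(5,4)×1^5 = 5
i=5: (-1)^5×C(5,5)×0^5 = 0
Total = 120

Number of surjections = 120


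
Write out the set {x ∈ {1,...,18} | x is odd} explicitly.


Checking each candidate:
Condition: odd numbers in {1,...,18}
Result = {1, 3, 5, 7, 9, 11, 13, 15, 17}

{1, 3, 5, 7, 9, 11, 13, 15, 17}


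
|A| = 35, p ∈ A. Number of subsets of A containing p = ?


Subsets of A containing p correspond to subsets of A \ {p}, which has 34 elements.
Count = 2^(n-1) = 2^34
= 17179869184

Number of subsets containing p = 17179869184


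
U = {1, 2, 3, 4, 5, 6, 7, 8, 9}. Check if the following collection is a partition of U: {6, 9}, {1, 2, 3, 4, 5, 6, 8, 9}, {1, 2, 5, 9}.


A partition requires: (1) non-empty parts, (2) pairwise disjoint, (3) union = U
Parts: {6, 9}, {1, 2, 3, 4, 5, 6, 8, 9}, {1, 2, 5, 9}
Union of parts: {1, 2, 3, 4, 5, 6, 8, 9}
U = {1, 2, 3, 4, 5, 6, 7, 8, 9}
All non-empty? True
Pairwise disjoint? False
Covers U? False

No, not a valid partition


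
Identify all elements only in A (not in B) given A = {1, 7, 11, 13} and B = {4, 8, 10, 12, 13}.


A = {1, 7, 11, 13}
B = {4, 8, 10, 12, 13}
Region: only in A (not in B)
Elements: {1, 7, 11}

Elements only in A (not in B): {1, 7, 11}


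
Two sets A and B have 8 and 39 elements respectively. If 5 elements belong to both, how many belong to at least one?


|A ∪ B| = |A| + |B| - |A ∩ B|
= 8 + 39 - 5
= 42

|A ∪ B| = 42


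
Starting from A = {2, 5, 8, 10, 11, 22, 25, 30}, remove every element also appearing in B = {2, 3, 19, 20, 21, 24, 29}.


A \ B = elements in A but not in B
A = {2, 5, 8, 10, 11, 22, 25, 30}
B = {2, 3, 19, 20, 21, 24, 29}
Remove from A any elements in B
A \ B = {5, 8, 10, 11, 22, 25, 30}

A \ B = {5, 8, 10, 11, 22, 25, 30}


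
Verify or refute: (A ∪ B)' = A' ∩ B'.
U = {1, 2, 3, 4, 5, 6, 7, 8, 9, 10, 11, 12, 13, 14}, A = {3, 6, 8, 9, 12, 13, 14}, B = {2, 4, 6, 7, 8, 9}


LHS: A ∪ B = {2, 3, 4, 6, 7, 8, 9, 12, 13, 14}
(A ∪ B)' = U \ (A ∪ B) = {1, 5, 10, 11}
A' = {1, 2, 4, 5, 7, 10, 11}, B' = {1, 3, 5, 10, 11, 12, 13, 14}
Claimed RHS: A' ∩ B' = {1, 5, 10, 11}
Identity is VALID: LHS = RHS = {1, 5, 10, 11} ✓

Identity is valid. (A ∪ B)' = A' ∩ B' = {1, 5, 10, 11}


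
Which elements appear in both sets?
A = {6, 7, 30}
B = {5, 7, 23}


A ∩ B = elements in both A and B
A = {6, 7, 30}
B = {5, 7, 23}
A ∩ B = {7}

A ∩ B = {7}


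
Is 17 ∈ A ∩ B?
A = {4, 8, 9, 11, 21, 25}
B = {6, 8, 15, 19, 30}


A = {4, 8, 9, 11, 21, 25}, B = {6, 8, 15, 19, 30}
A ∩ B = elements in both A and B
A ∩ B = {8}
Checking if 17 ∈ A ∩ B
17 is not in A ∩ B → False

17 ∉ A ∩ B


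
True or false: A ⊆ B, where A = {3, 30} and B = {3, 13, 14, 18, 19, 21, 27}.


A ⊆ B means every element of A is in B.
Elements in A not in B: {30}
So A ⊄ B.

No, A ⊄ B


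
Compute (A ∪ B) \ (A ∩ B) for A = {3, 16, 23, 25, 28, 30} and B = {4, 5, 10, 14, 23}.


A △ B = (A \ B) ∪ (B \ A) = elements in exactly one of A or B
A \ B = {3, 16, 25, 28, 30}
B \ A = {4, 5, 10, 14}
A △ B = {3, 4, 5, 10, 14, 16, 25, 28, 30}

A △ B = {3, 4, 5, 10, 14, 16, 25, 28, 30}


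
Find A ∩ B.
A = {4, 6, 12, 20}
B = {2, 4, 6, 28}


A ∩ B = elements in both A and B
A = {4, 6, 12, 20}
B = {2, 4, 6, 28}
A ∩ B = {4, 6}

A ∩ B = {4, 6}


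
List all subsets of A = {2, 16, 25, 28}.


|A| = 4, so |P(A)| = 2^4 = 16
Enumerate subsets by cardinality (0 to 4):
∅, {2}, {16}, {25}, {28}, {2, 16}, {2, 25}, {2, 28}, {16, 25}, {16, 28}, {25, 28}, {2, 16, 25}, {2, 16, 28}, {2, 25, 28}, {16, 25, 28}, {2, 16, 25, 28}

P(A) has 16 subsets: ∅, {2}, {16}, {25}, {28}, {2, 16}, {2, 25}, {2, 28}, {16, 25}, {16, 28}, {25, 28}, {2, 16, 25}, {2, 16, 28}, {2, 25, 28}, {16, 25, 28}, {2, 16, 25, 28}


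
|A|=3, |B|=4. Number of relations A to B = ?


A relation from A to B is any subset of A × B.
|A × B| = 3 × 4 = 12
# relations = 2^|A × B| = 2^12 = 4096

Number of relations = 4096


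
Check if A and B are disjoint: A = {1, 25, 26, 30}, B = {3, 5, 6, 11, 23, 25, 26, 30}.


Disjoint means A ∩ B = ∅.
A ∩ B = {25, 26, 30}
A ∩ B ≠ ∅, so A and B are NOT disjoint.

No, A and B are not disjoint (A ∩ B = {25, 26, 30})


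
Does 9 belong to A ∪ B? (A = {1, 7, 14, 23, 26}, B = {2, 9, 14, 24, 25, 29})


A = {1, 7, 14, 23, 26}, B = {2, 9, 14, 24, 25, 29}
A ∪ B = all elements in A or B
A ∪ B = {1, 2, 7, 9, 14, 23, 24, 25, 26, 29}
Checking if 9 ∈ A ∪ B
9 is in A ∪ B → True

9 ∈ A ∪ B


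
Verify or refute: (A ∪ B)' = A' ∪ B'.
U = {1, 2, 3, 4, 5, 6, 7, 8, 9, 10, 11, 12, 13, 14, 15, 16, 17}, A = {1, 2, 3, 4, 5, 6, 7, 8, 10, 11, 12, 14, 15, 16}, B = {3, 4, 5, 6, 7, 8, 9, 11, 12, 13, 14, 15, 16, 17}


LHS: A ∪ B = {1, 2, 3, 4, 5, 6, 7, 8, 9, 10, 11, 12, 13, 14, 15, 16, 17}
(A ∪ B)' = U \ (A ∪ B) = ∅
A' = {9, 13, 17}, B' = {1, 2, 10}
Claimed RHS: A' ∪ B' = {1, 2, 9, 10, 13, 17}
Identity is INVALID: LHS = ∅ but the RHS claimed here equals {1, 2, 9, 10, 13, 17}. The correct form is (A ∪ B)' = A' ∩ B'.

Identity is invalid: (A ∪ B)' = ∅ but A' ∪ B' = {1, 2, 9, 10, 13, 17}. The correct De Morgan law is (A ∪ B)' = A' ∩ B'.


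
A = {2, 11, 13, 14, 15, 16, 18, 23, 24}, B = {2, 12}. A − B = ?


A \ B = elements in A but not in B
A = {2, 11, 13, 14, 15, 16, 18, 23, 24}
B = {2, 12}
Remove from A any elements in B
A \ B = {11, 13, 14, 15, 16, 18, 23, 24}

A \ B = {11, 13, 14, 15, 16, 18, 23, 24}


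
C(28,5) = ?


C(n,k) = n! / (k!(n-k)!)
C(28,5) = 28! / (5!23!)
= 98280

C(28,5) = 98280


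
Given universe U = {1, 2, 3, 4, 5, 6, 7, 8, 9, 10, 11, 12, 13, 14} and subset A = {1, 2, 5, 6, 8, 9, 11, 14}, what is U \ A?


Aᶜ = U \ A = elements in U but not in A
U = {1, 2, 3, 4, 5, 6, 7, 8, 9, 10, 11, 12, 13, 14}
A = {1, 2, 5, 6, 8, 9, 11, 14}
Aᶜ = {3, 4, 7, 10, 12, 13}

Aᶜ = {3, 4, 7, 10, 12, 13}


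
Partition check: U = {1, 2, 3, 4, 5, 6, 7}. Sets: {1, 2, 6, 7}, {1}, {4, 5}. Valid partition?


A partition requires: (1) non-empty parts, (2) pairwise disjoint, (3) union = U
Parts: {1, 2, 6, 7}, {1}, {4, 5}
Union of parts: {1, 2, 4, 5, 6, 7}
U = {1, 2, 3, 4, 5, 6, 7}
All non-empty? True
Pairwise disjoint? False
Covers U? False

No, not a valid partition


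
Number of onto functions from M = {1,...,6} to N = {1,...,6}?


n = |M| = 6, k = |N| = 6. Surjections via inclusion-exclusion:
S(n,k) = Σ(-1)^i × C(k,i) × (k-i)^n, i=0 to k
i=0: (-1)^0×C(6,0)×6^6 = 46656
i=1: (-1)^1×C(6,1)×5^6 = -93750
i=2: (-1)^2×C(6,2)×4^6 = 61440
i=3: (-1)^3×C(6,3)×3^6 = -14580
i=4: (-1)^4×C(6,4)×2^6 = 960
i=5: (-1)^5×C(6,5)×1^6 = -6
i=6: (-1)^6×C(6,6)×0^6 = 0
Total = 720

Number of surjections = 720


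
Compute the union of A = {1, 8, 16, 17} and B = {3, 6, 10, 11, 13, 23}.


A ∪ B = all elements in A or B (or both)
A = {1, 8, 16, 17}
B = {3, 6, 10, 11, 13, 23}
A ∪ B = {1, 3, 6, 8, 10, 11, 13, 16, 17, 23}

A ∪ B = {1, 3, 6, 8, 10, 11, 13, 16, 17, 23}


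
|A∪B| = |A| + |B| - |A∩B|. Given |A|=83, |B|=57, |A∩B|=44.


|A ∪ B| = |A| + |B| - |A ∩ B|
= 83 + 57 - 44
= 96

|A ∪ B| = 96


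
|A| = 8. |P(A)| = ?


Number of subsets = 2^n
= 2^8
= 256

|P(A)| = 256


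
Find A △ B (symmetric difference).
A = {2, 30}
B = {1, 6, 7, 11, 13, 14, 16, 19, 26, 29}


A △ B = (A \ B) ∪ (B \ A) = elements in exactly one of A or B
A \ B = {2, 30}
B \ A = {1, 6, 7, 11, 13, 14, 16, 19, 26, 29}
A △ B = {1, 2, 6, 7, 11, 13, 14, 16, 19, 26, 29, 30}

A △ B = {1, 2, 6, 7, 11, 13, 14, 16, 19, 26, 29, 30}


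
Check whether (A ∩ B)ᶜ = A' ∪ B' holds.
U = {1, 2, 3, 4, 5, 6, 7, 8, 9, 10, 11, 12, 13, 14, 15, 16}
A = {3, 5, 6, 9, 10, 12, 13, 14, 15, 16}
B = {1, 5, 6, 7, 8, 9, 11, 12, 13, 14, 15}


LHS: A ∩ B = {5, 6, 9, 12, 13, 14, 15}
(A ∩ B)' = U \ (A ∩ B) = {1, 2, 3, 4, 7, 8, 10, 11, 16}
A' = {1, 2, 4, 7, 8, 11}, B' = {2, 3, 4, 10, 16}
Claimed RHS: A' ∪ B' = {1, 2, 3, 4, 7, 8, 10, 11, 16}
Identity is VALID: LHS = RHS = {1, 2, 3, 4, 7, 8, 10, 11, 16} ✓

Identity is valid. (A ∩ B)' = A' ∪ B' = {1, 2, 3, 4, 7, 8, 10, 11, 16}
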